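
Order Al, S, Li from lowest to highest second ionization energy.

Al < S < Li

IE_2 is the cost of taking one more electron from the +1 cation: Al⁺ still has 2 valence electrons; S⁺ still has 5 valence electrons; Li⁺ is the bare [He] core.
Breaking into a closed-shell core is much more expensive than removing a leftover valence electron — Li has the largest IE_2 here.
Valence configurations: Al⁺ [Ne]3s², S⁺ [Ne]3s²3p³.
Approximate IE_2 values (kJ/mol): Al 1817, S 2252, Li 7298.
Overall IE_2 order: Al < S < Li.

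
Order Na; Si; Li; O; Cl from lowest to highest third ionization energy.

IE_3 is the cost of taking one more electron from the +2 cation: Na²⁺ is already 1 electron into the core; Si²⁺ still has 2 valence electrons; Li²⁺ is already 1 electron into the core; O²⁺ still has 4 valence electrons; Cl²⁺ still has 5 valence electrons.
Core electrons are held far more tightly than valence electrons, so Na and Li top the IE_3 order.
Valence configurations: Si²⁺ [Ne]3s², O²⁺ [He]2s²2p², Cl²⁺ [Ne]3s²3p³.
The numbers (kJ/mol): Na 6910, Si 3232, Li 11815, O 5300, Cl 3822.
Hence IE_3: Si < Cl < O < Na < Li.

Si, Cl, O, Na, Li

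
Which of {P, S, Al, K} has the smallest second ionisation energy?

The second ionization energy removes an electron from the +1 ion. For each element: P⁺ still has 4 valence electrons; S⁺ still has 5 valence electrons; Al⁺ still has 2 valence electrons; K⁺ is the bare [Ar] core.
Pulling an electron out of a noble-gas core costs far more than removing a remaining valence electron, so K sits at the high end of IE_2.
Valence configurations: P⁺ [Ne]3s²3p², S⁺ [Ne]3s²3p³, Al⁺ [Ne]3s².
Tabulated IE_2 (kJ/mol): P 1907, S 2252, Al 1817, K 3052.
So the second ionization energies run Al < P < S < K.

Al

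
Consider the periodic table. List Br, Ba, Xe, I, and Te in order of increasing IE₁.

Ba < Te < I < Br < Xe

Br is in period 4, group 17; Te is in period 5, group 16; I is in period 5, group 17; Xe is in period 5, group 18; Ba is in period 6, group 2.
IE₁ increases left→right with effective nuclear charge and decreases top→bottom as the valence shell moves farther out.
These span different periods and groups, so the two trends combine.
Te > Ba: relative to Ba, both the across-period and down-group shifts push Te's first ionization energy up.
I > Te: both are in period 5; the period trend gives I the larger value.
Br > I: they share group 17; the group trend gives Br the larger value.
Xe > Br: the two effects oppose for this pair; the across-period effect wins (1170 vs 1140 kJ/mol).
Approximate values (kJ/mol): Br 1140, Te 869, I 1008, Xe 1170, Ba 503.
So from lowest to highest: Ba < Te < I < Br < Xe.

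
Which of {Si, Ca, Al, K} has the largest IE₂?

K

Consider each +1 ion: Si⁺ still has 3 valence electrons; Ca⁺ still has 1 valence electron; Al⁺ still has 2 valence electrons; K⁺ is the bare [Ar] core.
Breaking into a closed-shell core is much more expensive than removing a leftover valence electron — K has the largest IE_2 here.
Valence configurations: Si⁺ [Ne]3s²3p¹, Ca⁺ [Ar]4s¹, Al⁺ [Ne]3s².
Si⁺ loses a lone 3p electron whereas Al⁺ must break into a filled 3s² pair, so IE_2(Al) > IE_2(Si) even though Si has the higher nuclear charge.
The numbers (kJ/mol): Si 1577, Ca 1145, Al 1817, K 3052.
Putting it together, IE_2: Ca < Si < Al < K.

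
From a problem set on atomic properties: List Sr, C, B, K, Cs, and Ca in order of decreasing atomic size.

Cs, K, Sr, Ca, B, C

Atomic radius shrinks across a period as nuclear charge pulls the same shell inward, and grows down a group as new shells are added.
Neither a single period nor a single group — weigh both effects.
B > C: both are in period 2; the period trend gives B the larger value.
Ca > B: both effects reinforce here, so Ca is clearly the larger of the two.
Sr > Ca: Sr sits below Ca in group 2, so the down-group effect alone puts Sr larger.
K > Sr: the two effects oppose for this pair; the across-period effect wins (196 vs 185 pm).
Cs > K: they share group 1; the group trend gives Cs the larger value.
For reference (pm): B 85, C 75, K 196, Ca 171, Sr 185, Cs 232.
So from largest to smallest: Cs > K > Sr > Ca > B > C.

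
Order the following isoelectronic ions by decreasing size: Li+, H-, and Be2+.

All of these have 2 electrons, so size is governed by nuclear charge alone: the more protons, the stronger the pull on the same electron cloud, and the smaller the ion.
Nuclear charges: Be2+ (Z=4), Li+ (Z=3), H- (Z=1).
Largest to smallest: H- > Li+ > Be2+.

H- > Li+ > Be2+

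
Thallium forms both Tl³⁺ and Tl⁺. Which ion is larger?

Tl⁺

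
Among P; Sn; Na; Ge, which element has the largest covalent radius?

Na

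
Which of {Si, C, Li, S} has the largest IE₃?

After 2 electrons have been removed, what remains? Si²⁺ still has 2 valence electrons; C²⁺ still has 2 valence electrons; Li²⁺ is already 1 electron into the core; S²⁺ still has 4 valence electrons.
Breaking into a closed-shell core is much more expensive than removing a leftover valence electron — Li has the largest IE_3 here.
Valence configurations: Si²⁺ [Ne]3s², C²⁺ [He]2s², S²⁺ [Ne]3s²3p².
Tabulated IE_3 (kJ/mol): Si 3232, C 4620, Li 11815, S 3357.
Hence IE_3: Si < S < C < Li.

Li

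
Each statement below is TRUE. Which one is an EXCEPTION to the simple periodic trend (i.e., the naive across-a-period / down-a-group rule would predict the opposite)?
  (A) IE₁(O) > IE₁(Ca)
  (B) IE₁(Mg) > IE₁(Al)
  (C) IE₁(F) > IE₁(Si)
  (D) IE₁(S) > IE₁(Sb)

The general trend: IE₁ increases across a period and decreases down a group.
(A) O (period 2, group 16) vs Ca (period 4, group 2): the stated order agrees with the simple trend.
(B) Mg (period 3, group 2) vs Al (period 3, group 13): the stated order contradicts the simple trend.
(C) F (period 2, group 17) vs Si (period 3, group 14): the stated order agrees with the simple trend.
(D) S (period 3, group 16) vs Sb (period 5, group 15): the stated order agrees with the simple trend.
The exception is (B): Al's single 3p electron is easier to remove than one from Mg's filled 3s².

(B)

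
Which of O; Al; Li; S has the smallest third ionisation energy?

The third ionization energy removes an electron from the +2 ion. For each element: O²⁺ still has 4 valence electrons; Al²⁺ still has 1 valence electron; Li²⁺ is already 1 electron into the core; S²⁺ still has 4 valence electrons.
Pulling an electron out of a noble-gas core costs far more than removing a remaining valence electron, so Li sits at the high end of IE_3.
Valence configurations: O²⁺ [He]2s²2p², Al²⁺ [Ne]3s¹, S²⁺ [Ne]3s²3p².
The numbers (kJ/mol): O 5300, Al 2745, Li 11815, S 3357.
So the third ionization energies run Al < S < O < Li.

Al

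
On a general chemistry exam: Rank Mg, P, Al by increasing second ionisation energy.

Consider each +1 ion: Mg⁺ still has 1 valence electron; P⁺ still has 4 valence electrons; Al⁺ still has 2 valence electrons.
All are still removing valence electrons, so compare the +1 ions as you would atoms: IE_2 generally rises across a period (higher Z_eff) and falls down a group (larger shell), subject to the usual subshell exceptions.
Valence configurations: Mg⁺ [Ne]3s¹, P⁺ [Ne]3s²3p², Al⁺ [Ne]3s².
Approximate IE_2 values (kJ/mol): Mg 1451, P 1907, Al 1817.
Putting it together, IE_2: Mg < Al < P.

Mg, Al, P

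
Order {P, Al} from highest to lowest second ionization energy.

The second ionization energy removes an electron from the +1 ion. For each element: P⁺ still has 4 valence electrons; Al⁺ still has 2 valence electrons.
All are still removing valence electrons, so compare the +1 ions as you would atoms: IE_2 generally rises across a period (higher Z_eff) and falls down a group (larger shell), subject to the usual subshell exceptions.
Valence configurations: P⁺ [Ne]3s²3p², Al⁺ [Ne]3s².
Approximate IE_2 values (kJ/mol): P 1907, Al 1817.
Overall IE_2 order: Al < P.

P > Al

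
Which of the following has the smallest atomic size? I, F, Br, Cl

F

Atomic radius shrinks across a period as nuclear charge pulls the same shell inward, and grows down a group as new shells are added.
All are in group 17, so atomic radius increases down the group.
The smallest atomic size among these belongs to F.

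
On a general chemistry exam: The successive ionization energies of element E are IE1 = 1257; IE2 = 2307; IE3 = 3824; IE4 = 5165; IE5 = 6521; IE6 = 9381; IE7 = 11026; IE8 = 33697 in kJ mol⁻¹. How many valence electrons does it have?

7

Look for the largest jump between consecutive ionization energies: IE8/IE7 ≈ 3.1, far larger than any earlier ratio.
That jump marks the point where a core electron is being removed. So the atom has 7 valence electrons.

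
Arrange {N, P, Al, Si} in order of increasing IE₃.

Al < P < Si < N

The third ionization energy removes an electron from the +2 ion. For each element: N²⁺ still has 3 valence electrons; P²⁺ still has 3 valence electrons; Al²⁺ still has 1 valence electron; Si²⁺ still has 2 valence electrons.
All are still removing valence electrons, so compare the +2 ions as you would atoms: IE_3 generally rises across a period (higher Z_eff) and falls down a group (larger shell), subject to the usual subshell exceptions.
Valence configurations: N²⁺ [He]2s²2p¹, P²⁺ [Ne]3s²3p¹, Al²⁺ [Ne]3s¹, Si²⁺ [Ne]3s².
P²⁺ loses a lone 3p electron whereas Si²⁺ must break into a filled 3s² pair, so IE_3(Si) > IE_3(P) even though P has the higher nuclear charge.
The numbers (kJ/mol): N 4578, P 2914, Al 2745, Si 3232.
Putting it together, IE_3: Al < P < Si < N.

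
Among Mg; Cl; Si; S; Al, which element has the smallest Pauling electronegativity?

Mg

EN rises left→right (higher Z_eff, smaller atoms) and falls top→bottom (larger, more shielded atoms).
All lie in period 3, so electronegativity increases left to right.
The smallest Pauling electronegativity among these belongs to Mg.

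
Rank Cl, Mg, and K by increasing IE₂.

Mg < Cl < K

The second ionization energy removes an electron from the +1 ion. For each element: Cl⁺ still has 6 valence electrons; Mg⁺ still has 1 valence electron; K⁺ is the bare [Ar] core.
Pulling an electron out of a noble-gas core costs far more than removing a remaining valence electron, so K sits at the high end of IE_2.
Valence configurations: Cl⁺ [Ne]3s²3p⁴, Mg⁺ [Ne]3s¹.
Approximate IE_2 values (kJ/mol): Cl 2298, Mg 1451, K 3052.
Putting it together, IE_2: Mg < Cl < K.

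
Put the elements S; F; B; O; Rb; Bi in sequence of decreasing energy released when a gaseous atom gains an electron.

F, S, O, Bi, Rb, B

B is in period 2, group 13; O is in period 2, group 16; F is in period 2, group 17; S is in period 3, group 16; Rb is in period 5, group 1; Bi is in period 6, group 15.
Atoms with high Z_eff and room in the valence shell (especially the halogens) have the most exothermic electron affinities.
Neither a single period nor a single group — weigh both effects.
Rb > B: this pair runs against the simple trend — see the exception note.
Bi > Rb: the two effects oppose for this pair; the across-period effect wins (91 vs 47 kJ/mol).
O > Bi: relative to Bi, both the across-period and down-group shifts push O's electron affinity up.
S > O: this pair runs against the simple trend — see the exception note.
F > S: both effects reinforce here, so F is clearly the higher of the two.
Note the exception: Rb has a higher electron affinity than B, contrary to the simple trend — B's ns²np¹ configuration gives only a small electron affinity — the sparsely filled np subshell binds an added electron weakly.
Note the exception: S has a higher electron affinity than O, contrary to the simple trend — the compact 2p subshell of O repels the added electron more than S's larger 3p does.
Approximate values (kJ/mol): B 27, O 141, F 328, S 200, Rb 47, Bi 91.
So from highest to lowest: F > S > O > Bi > Rb > B.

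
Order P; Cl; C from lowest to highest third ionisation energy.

P, Cl, C

Consider each +2 ion: P²⁺ still has 3 valence electrons; Cl²⁺ still has 5 valence electrons; C²⁺ still has 2 valence electrons.
All are still removing valence electrons, so compare the +2 ions as you would atoms: IE_3 generally rises across a period (higher Z_eff) and falls down a group (larger shell), subject to the usual subshell exceptions.
Valence configurations: P²⁺ [Ne]3s²3p¹, Cl²⁺ [Ne]3s²3p³, C²⁺ [He]2s².
Tabulated IE_3 (kJ/mol): P 2914, Cl 3822, C 4620.
Overall IE_3 order: P < Cl < C.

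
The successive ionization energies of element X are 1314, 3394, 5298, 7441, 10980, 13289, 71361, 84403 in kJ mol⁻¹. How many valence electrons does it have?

6

Look for the largest jump between consecutive ionization energies: IE7/IE6 ≈ 5.4, far larger than any earlier ratio.
That jump marks the point where a core electron is being removed. So the atom has 6 valence electrons.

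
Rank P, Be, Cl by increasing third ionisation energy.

After 2 electrons have been removed, what remains? P²⁺ still has 3 valence electrons; Be²⁺ is the bare [He] core; Cl²⁺ still has 5 valence electrons.
Core electrons are held far more tightly than valence electrons, so Be tops the IE_3 order.
Valence configurations: P²⁺ [Ne]3s²3p¹, Cl²⁺ [Ne]3s²3p³.
The numbers (kJ/mol): P 2914, Be 14849, Cl 3822.
Overall IE_3 order: P < Cl < Be.

P < Cl < Be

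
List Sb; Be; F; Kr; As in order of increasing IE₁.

Sb < Be < As < Kr < F

First ionization energy rises across a period (greater Z_eff holds electrons more tightly) and falls down a group (valence electrons are farther from the nucleus).
These span different periods and groups, so the two trends combine.
Be > Sb: the two effects oppose for this pair; the down-group effect wins (900 vs 831 kJ/mol).
As > Be: period and group pull opposite ways; the across-period shift dominates (947 vs 900 kJ/mol).
Kr > As: Kr lies to the right of As in period 4, so the across-period effect alone puts Kr higher.
F > Kr: period and group pull opposite ways; the down-group shift dominates (1681 vs 1351 kJ/mol).
Approximate values (kJ/mol): Be 900, F 1681, As 947, Kr 1351, Sb 831.
So from lowest to highest: Sb < Be < As < Kr < F.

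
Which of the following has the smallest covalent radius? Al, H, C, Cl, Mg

H

Radius decreases left→right (rising Z_eff, same n) and increases top→bottom (higher n).
Here both period and group differ, so the two effects have to be weighed against each other.
C > H: period and group pull opposite ways; the down-group shift dominates (75 vs 32 pm).
Cl > C: period and group pull opposite ways; the down-group shift dominates (99 vs 75 pm).
Al > Cl: Al lies to the left of Cl in period 3, so the across-period effect alone puts Al larger.
Mg > Al: both are in period 3; the period trend gives Mg the larger value.
For reference (pm): H 32, C 75, Mg 139, Al 126, Cl 99.
The smallest covalent radius among these belongs to H.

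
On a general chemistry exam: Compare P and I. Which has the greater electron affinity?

P is in period 3, group 15; I is in period 5, group 17.
EA tends to increase across a period and decrease down a group, though the pattern is less regular than for IE or radius.
These span different periods and groups, so the two trends combine.
I > P: the two effects oppose for this pair; the across-period effect wins (295 vs 72 kJ/mol).
Tabulated electron affinity (kJ/mol): P 72, I 295.
So I has the greater electron affinity (I > P).

I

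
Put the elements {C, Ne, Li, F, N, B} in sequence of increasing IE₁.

Li, B, C, N, F, Ne

Li is in period 2, group 1; B is in period 2, group 13; C is in period 2, group 14; N is in period 2, group 15; F is in period 2, group 17; Ne is in period 2, group 18.
First ionization energy rises across a period (greater Z_eff holds electrons more tightly) and falls down a group (valence electrons are farther from the nucleus).
All lie in period 2, so first ionization energy increases left to right.
So from lowest to highest: Li < B < C < N < F < Ne.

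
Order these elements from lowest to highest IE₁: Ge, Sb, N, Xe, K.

K < Ge < Sb < Xe < N

Across a period the outer electron is held more tightly (higher IE₁); down a group it sits in a higher shell, more shielded, and comes off more easily.
These span different periods and groups, so the two trends combine.
Ge > K: Ge lies to the right of K in period 4, so the across-period effect alone puts Ge higher.
Sb > Ge: period and group pull opposite ways; the across-period shift dominates (831 vs 762 kJ/mol).
Xe > Sb: both are in period 5; the period trend gives Xe the larger value.
N > Xe: the two effects oppose for this pair; the down-group effect wins (1402 vs 1170 kJ/mol).
Approximate values (kJ/mol): N 1402, K 419, Ge 762, Sb 831, Xe 1170.
So from lowest to highest: K < Ge < Sb < Xe < N.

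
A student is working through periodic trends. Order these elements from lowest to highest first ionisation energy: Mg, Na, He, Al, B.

Na, Al, Mg, B, He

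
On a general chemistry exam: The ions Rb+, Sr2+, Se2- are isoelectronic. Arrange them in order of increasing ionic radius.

All of these have 36 electrons, so size is governed by nuclear charge alone: the more protons, the stronger the pull on the same electron cloud, and the smaller the ion.
Nuclear charges: Sr2+ (Z=38), Rb+ (Z=37), Se2- (Z=34).
Smallest to largest: Sr2+ < Rb+ < Se2-.

Sr2+ < Rb+ < Se2-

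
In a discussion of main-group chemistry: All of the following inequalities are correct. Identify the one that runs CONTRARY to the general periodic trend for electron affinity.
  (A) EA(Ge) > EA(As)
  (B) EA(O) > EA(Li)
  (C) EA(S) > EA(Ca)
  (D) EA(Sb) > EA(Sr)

The general trend: electron affinity increases across a period and decreases down a group.
(A) Ge (period 4, group 14) vs As (period 4, group 15): the stated order contradicts the simple trend.
(B) O (period 2, group 16) vs Li (period 2, group 1): the stated order agrees with the simple trend.
(C) S (period 3, group 16) vs Ca (period 4, group 2): the stated order agrees with the simple trend.
(D) Sb (period 5, group 15) vs Sr (period 5, group 2): the stated order agrees with the simple trend.
The exception is (A): adding an electron to As's half-filled 4p³ is unfavourable, so Ge (4p²) has the more exothermic EA.

(A)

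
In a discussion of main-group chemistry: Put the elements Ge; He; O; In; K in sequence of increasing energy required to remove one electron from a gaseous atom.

He is in period 1, group 18; O is in period 2, group 16; K is in period 4, group 1; Ge is in period 4, group 14; In is in period 5, group 13.
First ionization energy rises across a period (greater Z_eff holds electrons more tightly) and falls down a group (valence electrons are farther from the nucleus).
These span different periods and groups, so the two trends combine.
In > K: period and group pull opposite ways; the across-period shift dominates (558 vs 419 kJ/mol).
Ge > In: both effects reinforce here, so Ge is clearly the higher of the two.
O > Ge: both effects reinforce here, so O is clearly the higher of the two.
He > O: both effects reinforce here, so He is clearly the higher of the two.
For reference (kJ/mol): He 2372, O 1314, K 419, Ge 762, In 558.
So from lowest to highest: K < In < Ge < O < He.

K < In < Ge < O < He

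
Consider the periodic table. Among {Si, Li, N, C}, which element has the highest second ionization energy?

Consider each +1 ion: Si⁺ still has 3 valence electrons; Li⁺ is the bare [He] core; N⁺ still has 4 valence electrons; C⁺ still has 3 valence electrons.
Pulling an electron out of a noble-gas core costs far more than removing a remaining valence electron, so Li sits at the high end of IE_2.
Valence configurations: Si⁺ [Ne]3s²3p¹, N⁺ [He]2s²2p², C⁺ [He]2s²2p¹.
The numbers (kJ/mol): Si 1577, Li 7298, N 2856, C 2353.
Overall IE_2 order: Si < C < N < Li.

Li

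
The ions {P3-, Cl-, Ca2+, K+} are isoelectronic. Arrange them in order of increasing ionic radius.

Ca2+, K+, Cl-, P3-

All of these have 18 electrons, so size is governed by nuclear charge alone: the more protons, the stronger the pull on the same electron cloud, and the smaller the ion.
Nuclear charges: Ca2+ (Z=20), K+ (Z=19), Cl- (Z=17), P3- (Z=15).
Smallest to largest: Ca2+ < K+ < Cl- < P3-.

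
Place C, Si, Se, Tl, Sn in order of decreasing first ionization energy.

C > Se > Si > Sn > Tl

C is in period 2, group 14; Si is in period 3, group 14; Se is in period 4, group 16; Sn is in period 5, group 14; Tl is in period 6, group 13.
First ionization energy rises across a period (greater Z_eff holds electrons more tightly) and falls down a group (valence electrons are farther from the nucleus).
These span different periods and groups, so the two trends combine.
Sn > Tl: relative to Tl, both the across-period and down-group shifts push Sn's first ionization energy up.
Si > Sn: they share group 14; the group trend gives Si the larger value.
Se > Si: the two effects oppose for this pair; the across-period effect wins (941 vs 786 kJ/mol).
C > Se: the two effects oppose for this pair; the down-group effect wins (1086 vs 941 kJ/mol).
Tabulated first ionization energy (kJ/mol): C 1086, Si 786, Se 941, Sn 709, Tl 589.
So from highest to lowest: C > Se > Si > Sn > Tl.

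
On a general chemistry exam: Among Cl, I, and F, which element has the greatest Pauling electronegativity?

F is in period 2, group 17; Cl is in period 3, group 17; I is in period 5, group 17.
Atoms toward the upper right of the periodic table pull bonding electrons most strongly.
All are in group 17, so electronegativity increases up the group.
The greatest Pauling electronegativity among these belongs to F.

F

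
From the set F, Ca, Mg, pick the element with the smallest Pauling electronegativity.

Ca

Atoms toward the upper right of the periodic table pull bonding electrons most strongly.
Here both period and group differ, so the two effects have to be weighed against each other.
Mg > Ca: Mg sits above Ca in group 2, so the down-group effect alone puts Mg higher.
F > Mg: relative to Mg, both the across-period and down-group shifts push F's electronegativity up.
For reference (Pauling): F 3.98, Mg 1.31, Ca 1.00.
The smallest Pauling electronegativity among these belongs to Ca.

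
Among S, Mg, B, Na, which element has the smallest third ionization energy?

S

IE_3 is the cost of taking one more electron from the +2 cation: S²⁺ still has 4 valence electrons; Mg²⁺ is the bare [Ne] core; B²⁺ still has 1 valence electron; Na²⁺ is already 1 electron into the core.
Core electrons are held far more tightly than valence electrons, so Na and Mg top the IE_3 order.
Valence configurations: S²⁺ [Ne]3s²3p², B²⁺ [He]2s¹.
Approximate IE_3 values (kJ/mol): S 3357, Mg 7733, B 3660, Na 6910.
So the third ionization energies run S < B < Na < Mg.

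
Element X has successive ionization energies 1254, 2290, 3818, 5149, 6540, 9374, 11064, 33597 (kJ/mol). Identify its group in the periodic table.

Group 17

Look for the largest jump between consecutive ionization energies: IE8/IE7 ≈ 3.0, far larger than any earlier ratio.
That jump marks the point where a core electron is being removed. So the atom has 7 valence electrons.
A main-group element with 7 valence electrons is in group 17.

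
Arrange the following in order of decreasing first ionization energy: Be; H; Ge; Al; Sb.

H > Be > Sb > Ge > Al

H is in period 1, group 1; Be is in period 2, group 2; Al is in period 3, group 13; Ge is in period 4, group 14; Sb is in period 5, group 15.
IE₁ increases left→right with effective nuclear charge and decreases top→bottom as the valence shell moves farther out.
A diagonal step moves right (one effect) and down (the opposite effect) at once.
Ge > Al: period and group pull opposite ways; the across-period shift dominates (762 vs 578 kJ/mol).
Sb > Ge: period and group pull opposite ways; the across-period shift dominates (831 vs 762 kJ/mol).
Be > Sb: the two effects oppose for this pair; the down-group effect wins (900 vs 831 kJ/mol).
H > Be: period and group pull opposite ways; the down-group shift dominates (1312 vs 900 kJ/mol).
Approximate values (kJ/mol): H 1312, Be 900, Al 578, Ge 762, Sb 831.
So from highest to lowest: H > Be > Sb > Ge > Al.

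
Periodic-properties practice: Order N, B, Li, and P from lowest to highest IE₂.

P, B, N, Li

Consider each +1 ion: N⁺ still has 4 valence electrons; B⁺ still has 2 valence electrons; Li⁺ is the bare [He] core; P⁺ still has 4 valence electrons.
Pulling an electron out of a noble-gas core costs far more than removing a remaining valence electron, so Li sits at the high end of IE_2.
Valence configurations: N⁺ [He]2s²2p², B⁺ [He]2s², P⁺ [Ne]3s²3p².
Approximate IE_2 values (kJ/mol): N 2856, B 2427, Li 7298, P 1907.
Hence IE_2: P < B < N < Li.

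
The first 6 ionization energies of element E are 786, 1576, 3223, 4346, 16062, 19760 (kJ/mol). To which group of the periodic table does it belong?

Look for the largest jump between consecutive ionization energies: IE5/IE4 ≈ 3.7, far larger than any earlier ratio.
That jump marks the point where a core electron is being removed. So the atom has 4 valence electrons.
A main-group element with 4 valence electrons is in group 14.

Group 14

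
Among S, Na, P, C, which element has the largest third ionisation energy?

Consider each +2 ion: S²⁺ still has 4 valence electrons; Na²⁺ is already 1 electron into the core; P²⁺ still has 3 valence electrons; C²⁺ still has 2 valence electrons.
Core electrons are held far more tightly than valence electrons, so Na tops the IE_3 order.
Valence configurations: S²⁺ [Ne]3s²3p², P²⁺ [Ne]3s²3p¹, C²⁺ [He]2s².
Approximate IE_3 values (kJ/mol): S 3357, Na 6910, P 2914, C 4620.
Overall IE_3 order: P < S < C < Na.

Na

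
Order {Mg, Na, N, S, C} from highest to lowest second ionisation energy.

IE_2 is the cost of taking one more electron from the +1 cation: Mg⁺ still has 1 valence electron; Na⁺ is the bare [Ne] core; N⁺ still has 4 valence electrons; S⁺ still has 5 valence electrons; C⁺ still has 3 valence electrons.
Core electrons are held far more tightly than valence electrons, so Na tops the IE_2 order.
Valence configurations: Mg⁺ [Ne]3s¹, N⁺ [He]2s²2p², S⁺ [Ne]3s²3p³, C⁺ [He]2s²2p¹.
The numbers (kJ/mol): Mg 1451, Na 4562, N 2856, S 2252, C 2353.
Overall IE_2 order: Mg < S < C < N < Na.

Na > N > C > S > Mg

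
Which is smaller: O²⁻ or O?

Forming O²⁻ adds 2 electrons to O. More electron–electron repulsion in the same shell, with unchanged nuclear charge, lets the cloud expand.
An anion is larger than its parent atom: O²⁻ > O.

O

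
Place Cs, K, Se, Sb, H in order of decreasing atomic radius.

H is in period 1, group 1; K is in period 4, group 1; Se is in period 4, group 16; Sb is in period 5, group 15; Cs is in period 6, group 1.
Across a period the added protons contract the valence shell; down a group each new principal shell makes the atom larger.
Here both period and group differ, so the two effects have to be weighed against each other.
Se > H: period and group pull opposite ways; the down-group shift dominates (116 vs 32 pm).
Sb > Se: both effects reinforce here, so Sb is clearly the larger of the two.
K > Sb: the two effects oppose for this pair; the across-period effect wins (196 vs 140 pm).
Cs > K: they share group 1; the group trend gives Cs the larger value.
For reference (pm): H 32, K 196, Se 116, Sb 140, Cs 232.
So from largest to smallest: Cs > K > Sb > Se > H.

Cs > K > Sb > Se > H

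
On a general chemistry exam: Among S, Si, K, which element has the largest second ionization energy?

Consider each +1 ion: S⁺ still has 5 valence electrons; Si⁺ still has 3 valence electrons; K⁺ is the bare [Ar] core.
Core electrons are held far more tightly than valence electrons, so K tops the IE_2 order.
Valence configurations: S⁺ [Ne]3s²3p³, Si⁺ [Ne]3s²3p¹.
Tabulated IE_2 (kJ/mol): S 2252, Si 1577, K 3052.
Putting it together, IE_2: Si < S < K.

K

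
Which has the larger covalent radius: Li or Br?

Li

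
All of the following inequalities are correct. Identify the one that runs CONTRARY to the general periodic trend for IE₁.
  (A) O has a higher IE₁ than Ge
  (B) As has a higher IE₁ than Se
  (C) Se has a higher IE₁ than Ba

(B)

The general trend: IE₁ increases across a period and decreases down a group.
(A) O (period 2, group 16) vs Ge (period 4, group 14): the stated order agrees with the simple trend.
(B) As (period 4, group 15) vs Se (period 4, group 16): the stated order contradicts the simple trend.
(C) Se (period 4, group 16) vs Ba (period 6, group 2): the stated order agrees with the simple trend.
The exception is (B): Se (4p⁴) ionizes more easily than half-filled As (4p³).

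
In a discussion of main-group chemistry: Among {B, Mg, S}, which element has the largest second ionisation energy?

B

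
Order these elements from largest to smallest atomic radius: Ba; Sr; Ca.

Radius decreases left→right (rising Z_eff, same n) and increases top→bottom (higher n).
All are in group 2, so atomic radius increases down the group.
So from largest to smallest: Ba > Sr > Ca.

Ba > Sr > Ca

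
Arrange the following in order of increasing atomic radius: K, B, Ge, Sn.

B < Ge < Sn < K

B is in period 2, group 13; K is in period 4, group 1; Ge is in period 4, group 14; Sn is in period 5, group 14.
Moving right in a period, electrons are added to the same shell under a stronger nuclear pull, so atoms get smaller; moving down, a new shell is opened and atoms get larger.
Here both period and group differ, so the two effects have to be weighed against each other.
Ge > B: period and group pull opposite ways; the down-group shift dominates (121 vs 85 pm).
Sn > Ge: they share group 14; the group trend gives Sn the larger value.
K > Sn: the two effects oppose for this pair; the across-period effect wins (196 vs 140 pm).
Tabulated atomic radius (pm): B 85, K 196, Ge 121, Sn 140.
So from smallest to largest: B < Ge < Sn < K.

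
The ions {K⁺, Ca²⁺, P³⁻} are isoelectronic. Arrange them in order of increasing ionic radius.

Ca²⁺ < K⁺ < P³⁻

All of these have 18 electrons, so size is governed by nuclear charge alone: the more protons, the stronger the pull on the same electron cloud, and the smaller the ion.
Nuclear charges: Ca²⁺ (Z=20), K⁺ (Z=19), P³⁻ (Z=15).
Smallest to largest: Ca²⁺ < K⁺ < P³⁻.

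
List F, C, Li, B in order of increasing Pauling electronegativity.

Li < B < C < F

Li is in period 2, group 1; B is in period 2, group 13; C is in period 2, group 14; F is in period 2, group 17.
Atoms toward the upper right of the periodic table pull bonding electrons most strongly.
All lie in period 2, so electronegativity increases left to right.
So from lowest to highest: Li < B < C < F.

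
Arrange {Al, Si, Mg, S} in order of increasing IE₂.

Mg < Si < Al < S

Consider each +1 ion: Al⁺ still has 2 valence electrons; Si⁺ still has 3 valence electrons; Mg⁺ still has 1 valence electron; S⁺ still has 5 valence electrons.
All are still removing valence electrons, so compare the +1 ions as you would atoms: IE_2 generally rises across a period (higher Z_eff) and falls down a group (larger shell), subject to the usual subshell exceptions.
Valence configurations: Al⁺ [Ne]3s², Si⁺ [Ne]3s²3p¹, Mg⁺ [Ne]3s¹, S⁺ [Ne]3s²3p³.
Si⁺ loses a lone 3p electron whereas Al⁺ must break into a filled 3s² pair, so IE_2(Al) > IE_2(Si) even though Si has the higher nuclear charge.
The numbers (kJ/mol): Al 1817, Si 1577, Mg 1451, S 2252.
Hence IE_2: Mg < Si < Al < S.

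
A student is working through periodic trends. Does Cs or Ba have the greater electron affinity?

Adding an electron releases more energy for atoms nearer the top right (short of the noble gases).
All lie in period 6; the across-period trend (electron affinity increases left to right) applies, with the exception below.
Note the exception: Cs has a higher electron affinity than Ba, contrary to the simple trend — adding an electron to Ba (ns²) has to open a new, higher-energy np subshell, which is unfavourable.
Tabulated electron affinity (kJ/mol): Cs 46, Ba 14.
So Cs has the greater electron affinity (Cs > Ba).

Cs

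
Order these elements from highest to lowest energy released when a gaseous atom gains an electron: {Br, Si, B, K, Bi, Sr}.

Br > Si > Bi > K > B > Sr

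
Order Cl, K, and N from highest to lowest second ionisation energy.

Consider each +1 ion: Cl⁺ still has 6 valence electrons; K⁺ is the bare [Ar] core; N⁺ still has 4 valence electrons.
Breaking into a closed-shell core is much more expensive than removing a leftover valence electron — K has the largest IE_2 here.
Valence configurations: Cl⁺ [Ne]3s²3p⁴, N⁺ [He]2s²2p².
The numbers (kJ/mol): Cl 2298, K 3052, N 2856.
So the second ionization energies run Cl < N < K.

K, N, Cl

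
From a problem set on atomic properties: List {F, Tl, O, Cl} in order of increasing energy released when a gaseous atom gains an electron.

O is in period 2, group 16; F is in period 2, group 17; Cl is in period 3, group 17; Tl is in period 6, group 13.
Atoms with high Z_eff and room in the valence shell (especially the halogens) have the most exothermic electron affinities.
Neither a single period nor a single group — weigh both effects.
O > Tl: relative to Tl, both the across-period and down-group shifts push O's electron affinity up.
F > O: F lies to the right of O in period 2, so the across-period effect alone puts F higher.
Cl > F: this pair runs against the simple trend — see the exception note.
Note the exception: Cl has a higher electron affinity than F, contrary to the simple trend — F's small 2p subshell makes the incoming electron feel strong e⁻–e⁻ repulsion, so Cl actually releases more energy on gaining an electron.
Tabulated electron affinity (kJ/mol): O 141, F 328, Cl 349, Tl 19.
So from lowest to highest: Tl < O < F < Cl.

Tl, O, F, Cl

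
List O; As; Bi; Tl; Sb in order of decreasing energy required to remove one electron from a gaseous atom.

O is in period 2, group 16; As is in period 4, group 15; Sb is in period 5, group 15; Tl is in period 6, group 13; Bi is in period 6, group 15.
Removing the outermost electron gets harder across a period and easier down a group.
These span different periods and groups, so the two trends combine.
Bi > Tl: Bi lies to the right of Tl in period 6, so the across-period effect alone puts Bi higher.
Sb > Bi: they share group 15; the group trend gives Sb the larger value.
As > Sb: As sits above Sb in group 15, so the down-group effect alone puts As higher.
O > As: relative to As, both the across-period and down-group shifts push O's first ionization energy up.
Tabulated first ionization energy (kJ/mol): O 1314, As 947, Sb 831, Tl 589, Bi 703.
So from highest to lowest: O > As > Sb > Bi > Tl.

O > As > Sb > Bi > Tl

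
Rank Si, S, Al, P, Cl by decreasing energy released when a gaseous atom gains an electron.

Cl > S > Si > P > Al

Al is in period 3, group 13; Si is in period 3, group 14; P is in period 3, group 15; S is in period 3, group 16; Cl is in period 3, group 17.
Electron affinity generally becomes more exothermic across a period toward the halogens and less exothermic down a group.
All lie in period 3; the across-period trend (electron affinity increases left to right) applies, with the exception below.
Note the exception: Si has a higher electron affinity than P, contrary to the simple trend — adding an electron to P's half-filled 3p³ is unfavourable, so Si (3p²) has the more exothermic EA.
Approximate values (kJ/mol): Al 42, Si 134, P 72, S 200, Cl 349.
So from highest to lowest: Cl > S > Si > P > Al.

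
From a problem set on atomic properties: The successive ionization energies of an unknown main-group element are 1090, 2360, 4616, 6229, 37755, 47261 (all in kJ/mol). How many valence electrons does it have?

4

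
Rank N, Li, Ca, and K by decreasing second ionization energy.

Li > K > N > Ca

Consider each +1 ion: N⁺ still has 4 valence electrons; Li⁺ is the bare [He] core; Ca⁺ still has 1 valence electron; K⁺ is the bare [Ar] core.
Pulling an electron out of a noble-gas core costs far more than removing a remaining valence electron, so K and Li sit at the high end of IE_2.
Valence configurations: N⁺ [He]2s²2p², Ca⁺ [Ar]4s¹.
Tabulated IE_2 (kJ/mol): N 2856, Li 7298, Ca 1145, K 3052.
Putting it together, IE_2: Ca < N < K < Li.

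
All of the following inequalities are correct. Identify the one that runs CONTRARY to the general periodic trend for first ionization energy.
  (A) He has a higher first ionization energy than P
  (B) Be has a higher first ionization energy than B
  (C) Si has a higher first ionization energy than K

The general trend: first ionization energy increases across a period and decreases down a group.
(A) He (period 1, group 18) vs P (period 3, group 15): the stated order agrees with the simple trend.
(B) Be (period 2, group 2) vs B (period 2, group 13): the stated order contradicts the simple trend.
(C) Si (period 3, group 14) vs K (period 4, group 1): the stated order agrees with the simple trend.
The exception is (B): removing B's lone 2p electron is easier than breaking Be's filled 2s².

(B)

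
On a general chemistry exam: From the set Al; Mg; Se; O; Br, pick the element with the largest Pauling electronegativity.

O

O is in period 2, group 16; Mg is in period 3, group 2; Al is in period 3, group 13; Se is in period 4, group 16; Br is in period 4, group 17.
Electronegativity increases across a period and decreases down a group, tracking effective nuclear charge and atomic size.
These span different periods and groups, so the two trends combine.
Al > Mg: both are in period 3; the period trend gives Al the larger value.
Se > Al: the two effects oppose for this pair; the across-period effect wins (2.55 vs 1.61).
Br > Se: both are in period 4; the period trend gives Br the larger value.
O > Br: period and group pull opposite ways; the down-group shift dominates (3.44 vs 2.96).
Approximate values (Pauling): O 3.44, Mg 1.31, Al 1.61, Se 2.55, Br 2.96.
The largest Pauling electronegativity among these belongs to O.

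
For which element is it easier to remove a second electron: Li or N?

N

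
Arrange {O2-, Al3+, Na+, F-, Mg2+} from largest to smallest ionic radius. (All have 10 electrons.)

O2- > F- > Na+ > Mg2+ > Al3+

All of these have 10 electrons, so size is governed by nuclear charge alone: the more protons, the stronger the pull on the same electron cloud, and the smaller the ion.
Nuclear charges: Al3+ (Z=13), Mg2+ (Z=12), Na+ (Z=11), F- (Z=9), O2- (Z=8).
Largest to smallest: O2- > F- > Na+ > Mg2+ > Al3+.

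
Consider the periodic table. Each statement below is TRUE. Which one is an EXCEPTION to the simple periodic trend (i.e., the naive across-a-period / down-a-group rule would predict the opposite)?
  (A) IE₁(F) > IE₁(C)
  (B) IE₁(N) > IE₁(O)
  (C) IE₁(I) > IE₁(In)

(B)

The general trend: IE₁ increases across a period and decreases down a group.
(A) F (period 2, group 17) vs C (period 2, group 14): the stated order agrees with the simple trend.
(B) N (period 2, group 15) vs O (period 2, group 16): the stated order contradicts the simple trend.
(C) I (period 5, group 17) vs In (period 5, group 13): the stated order agrees with the simple trend.
The exception is (B): pairing an electron in O's 2p⁴ costs repulsion energy, so O ionizes more easily than half-filled N (2p³).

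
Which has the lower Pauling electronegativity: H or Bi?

Bi

Atoms toward the upper right of the periodic table pull bonding electrons most strongly.
Neither a single period nor a single group — weigh both effects.
H > Bi: the two effects oppose for this pair; the down-group effect wins (2.20 vs 2.02).
For reference (Pauling): H 2.20, Bi 2.02.
So Bi has the lower Pauling electronegativity (Bi < H).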